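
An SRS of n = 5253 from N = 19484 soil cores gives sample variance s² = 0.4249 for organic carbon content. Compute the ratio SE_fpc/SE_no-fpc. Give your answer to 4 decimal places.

0.8546

f = n/N = 5253/19484 = 0.26960583.
SE_no-fpc = √(s²/n) = 0.0089937263; SE_fpc = √((1−f)s²/n) = 0.0076863174.
Ratio = √(1−f) = 0.85463101.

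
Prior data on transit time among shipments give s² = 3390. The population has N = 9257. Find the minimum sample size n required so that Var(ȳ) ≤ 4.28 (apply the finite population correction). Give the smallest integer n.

730

Without fpc, n₀ = s²/D = 3390/4.28 = 792.0561.
With fpc, (1 − n/N)·s²/n ≤ D requires n ≥ n₀/(1 + n₀/N) = 792.0561/(1 + 792.0561/9257) = 729.6271.
Rounding up, n = 730.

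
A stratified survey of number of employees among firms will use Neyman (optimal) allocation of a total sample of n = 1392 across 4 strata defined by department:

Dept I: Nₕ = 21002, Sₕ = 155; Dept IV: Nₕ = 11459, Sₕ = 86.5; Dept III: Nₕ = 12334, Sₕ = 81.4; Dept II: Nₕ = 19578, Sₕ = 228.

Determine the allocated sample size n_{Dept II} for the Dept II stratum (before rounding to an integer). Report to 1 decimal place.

639.6

Neyman allocation: nₕ = n·NₕSₕ / Σⱼ NⱼSⱼ.
Σ NⱼSⱼ = 21002·155 + 11459·86.5 + 12334·81.4 + 19578·228 = 9.7142851 × 10^6.
n_{Dept II} = 1392·19578·228 / (9.7142851 × 10^6) = 639.6.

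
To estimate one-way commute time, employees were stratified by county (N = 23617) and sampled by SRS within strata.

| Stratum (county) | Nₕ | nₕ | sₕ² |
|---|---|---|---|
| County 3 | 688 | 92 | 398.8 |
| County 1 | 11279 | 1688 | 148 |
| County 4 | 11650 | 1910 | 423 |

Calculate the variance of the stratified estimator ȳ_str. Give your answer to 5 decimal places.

Var(ȳ_str) = Σₕ Wₕ²(1 − fₕ)sₕ²/nₕ with Wₕ = Nₕ/N, N = 23617.
County 3: Wₕ = 0.02913156; term = 0.02913156²·(1 − 0.13372093)·398.8/92 = 0.0031867835.
County 1: Wₕ = 0.47757971; term = 0.47757971²·(1 − 0.14965866)·148/1688 = 0.017004909.
County 4: Wₕ = 0.49328873; term = 0.49328873²·(1 − 0.16394850)·423/1910 = 0.045054941.
Sum = 0.065246634.

0.06525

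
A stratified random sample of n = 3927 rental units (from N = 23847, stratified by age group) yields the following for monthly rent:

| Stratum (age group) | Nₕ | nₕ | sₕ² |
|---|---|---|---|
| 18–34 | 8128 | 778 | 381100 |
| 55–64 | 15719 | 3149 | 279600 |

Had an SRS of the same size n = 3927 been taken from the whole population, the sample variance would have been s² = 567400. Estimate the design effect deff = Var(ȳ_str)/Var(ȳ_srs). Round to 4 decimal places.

0.6820

Var(ȳ_str) = Σ Wₕ²(1−fₕ)sₕ²/nₕ with Wₕ = Nₕ/23847:
  18–34: (8128/23847)²·(1−778/8128)·381100/778 = 51.459182
  55–64: (15719/23847)²·(1−3149/15719)·279600/3149 = 30.850144
  → Var(ȳ_str) = 82.309326.
Var(ȳ_srs) = (1 − 3927/23847)·567400/3927 = 120.69354.
deff = 82.309326 / 120.69354 = 0.6820.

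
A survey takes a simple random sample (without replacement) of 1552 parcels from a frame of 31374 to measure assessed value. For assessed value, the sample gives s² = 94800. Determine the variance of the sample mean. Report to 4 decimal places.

Under SRS without replacement, Var(ȳ) = (1 − f)·s²/n with f = n/N = 1552/31374 = 0.04946771.
Var(ȳ) = (1 − 0.04946771)·94800/1552 = 0.95053229·61.082474 = 58.060864.

58.0609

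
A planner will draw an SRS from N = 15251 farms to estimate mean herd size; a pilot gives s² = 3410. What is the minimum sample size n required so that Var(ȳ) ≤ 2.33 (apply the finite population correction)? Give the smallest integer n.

1336

Without fpc, n₀ = s²/D = 3410/2.33 = 1463.5193.
With fpc, (1 − n/N)·s²/n ≤ D requires n ≥ n₀/(1 + n₀/N) = 1463.5193/(1 + 1463.5193/15251) = 1335.3739.
Rounding up, n = 1336.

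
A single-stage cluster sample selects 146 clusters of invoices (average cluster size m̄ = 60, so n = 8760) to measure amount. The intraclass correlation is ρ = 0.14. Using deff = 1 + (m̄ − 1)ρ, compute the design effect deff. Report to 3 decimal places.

deff = 1 + (60 − 1)·0.14 = 1 + 8.26 = 9.26.

9.260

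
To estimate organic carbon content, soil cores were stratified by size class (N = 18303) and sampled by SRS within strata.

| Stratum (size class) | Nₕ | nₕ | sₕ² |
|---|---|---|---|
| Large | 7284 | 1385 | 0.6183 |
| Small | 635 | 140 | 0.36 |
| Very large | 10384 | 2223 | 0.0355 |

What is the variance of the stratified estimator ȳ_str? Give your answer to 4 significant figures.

Var(ȳ_str) = Σₕ Wₕ²(1 − fₕ)sₕ²/nₕ with Wₕ = Nₕ/N, N = 18303.
Large: Wₕ = 0.39796755; term = 0.39796755²·(1 − 0.19014278)·0.6183/1385 = 5.7260251 × 10^-5.
Small: Wₕ = 0.03469377; term = 0.03469377²·(1 − 0.22047244)·0.36/140 = 2.4127306 × 10^-6.
Very large: Wₕ = 0.56733869; term = 0.56733869²·(1 − 0.21407935)·0.0355/2223 = 4.0397305 × 10^-6.
Sum = 6.3712712 × 10^-5.

6.371 × 10^-5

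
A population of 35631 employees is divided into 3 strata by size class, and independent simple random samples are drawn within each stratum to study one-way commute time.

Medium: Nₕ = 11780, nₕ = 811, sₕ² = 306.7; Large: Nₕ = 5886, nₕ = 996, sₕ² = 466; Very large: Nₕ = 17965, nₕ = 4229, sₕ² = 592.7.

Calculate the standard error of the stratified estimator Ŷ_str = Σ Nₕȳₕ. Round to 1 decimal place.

Var(Ŷ_str) = Σₕ Nₕ²(1 − fₕ)sₕ²/nₕ.
Medium: 11780²·(1 − 811/11780)·306.7/811 = 4.8865827 × 10^7.
Large: 5886²·(1 − 996/5886)·466/996 = 1.346653 × 10^7.
Very large: 17965²·(1 − 4229/17965)·592.7/4229 = 3.4584758 × 10^7.
Sum = 9.6917115 × 10^7.
SE = √(9.6917115 × 10^7) = 9844.6.

9844.6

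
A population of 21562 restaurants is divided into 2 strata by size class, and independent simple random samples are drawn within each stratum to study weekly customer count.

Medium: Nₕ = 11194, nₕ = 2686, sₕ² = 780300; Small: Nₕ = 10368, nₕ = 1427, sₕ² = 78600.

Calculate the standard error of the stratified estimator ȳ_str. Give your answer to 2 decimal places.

8.40

Var(ȳ_str) = Σₕ Wₕ²(1 − fₕ)sₕ²/nₕ with Wₕ = Nₕ/N, N = 21562.
Medium: Wₕ = 0.51915407; term = 0.51915407²·(1 − 0.23994997)·780300/2686 = 59.510048.
Small: Wₕ = 0.48084593; term = 0.48084593²·(1 − 0.13763503)·78600/1427 = 10.982509.
Sum = 70.492557.
SE = √(70.492557) = 8.40.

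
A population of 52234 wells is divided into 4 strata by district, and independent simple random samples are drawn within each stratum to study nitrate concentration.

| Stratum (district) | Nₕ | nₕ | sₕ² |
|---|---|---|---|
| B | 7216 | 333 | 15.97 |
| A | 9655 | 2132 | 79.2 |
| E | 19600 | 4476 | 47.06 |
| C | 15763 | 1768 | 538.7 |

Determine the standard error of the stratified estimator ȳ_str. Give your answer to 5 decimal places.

Var(ȳ_str) = Σₕ Wₕ²(1 − fₕ)sₕ²/nₕ with Wₕ = Nₕ/N, N = 52234.
B: Wₕ = 0.13814757; term = 0.13814757²·(1 − 0.04614745)·15.97/333 = 8.7302847 × 10^-4.
A: Wₕ = 0.18484129; term = 0.18484129²·(1 − 0.22081823)·79.2/2132 = 9.8895095 × 10^-4.
E: Wₕ = 0.37523452; term = 0.37523452²·(1 − 0.22836735)·47.06/4476 = 0.0011422943.
C: Wₕ = 0.30177662; term = 0.30177662²·(1 − 0.11216139)·538.7/1768 = 0.024635985.
Sum = 0.027640259.
SE = √(0.027640259) = 0.16625.

0.16625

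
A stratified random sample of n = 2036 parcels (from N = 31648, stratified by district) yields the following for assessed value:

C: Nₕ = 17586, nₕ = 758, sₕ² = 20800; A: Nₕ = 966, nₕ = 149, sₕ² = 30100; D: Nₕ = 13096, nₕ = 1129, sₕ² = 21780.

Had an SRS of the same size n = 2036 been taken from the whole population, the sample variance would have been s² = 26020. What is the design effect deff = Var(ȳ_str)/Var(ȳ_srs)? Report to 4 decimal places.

0.9438

Var(ȳ_str) = Σ Wₕ²(1−fₕ)sₕ²/nₕ with Wₕ = Nₕ/31648:
  C: (17586/31648)²·(1−758/17586)·20800/758 = 8.1077652
  A: (966/31648)²·(1−149/966)·30100/149 = 0.1591794
  D: (13096/31648)²·(1−1129/13096)·21780/1129 = 3.018529
  → Var(ȳ_str) = 11.285474.
Var(ȳ_srs) = (1 − 2036/31648)·26020/2036 = 11.957792.
deff = 11.285474 / 11.957792 = 0.9438.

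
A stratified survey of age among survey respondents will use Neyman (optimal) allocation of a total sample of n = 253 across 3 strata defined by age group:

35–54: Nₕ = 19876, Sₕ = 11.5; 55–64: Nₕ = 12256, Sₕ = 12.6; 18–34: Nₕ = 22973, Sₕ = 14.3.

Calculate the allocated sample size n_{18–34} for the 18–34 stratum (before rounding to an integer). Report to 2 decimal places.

116.81

Neyman allocation: nₕ = n·NₕSₕ / Σⱼ NⱼSⱼ.
Σ NⱼSⱼ = 19876·11.5 + 12256·12.6 + 22973·14.3 = 711513.5.
n_{18–34} = 253·22973·14.3 / 711513.5 = 116.81.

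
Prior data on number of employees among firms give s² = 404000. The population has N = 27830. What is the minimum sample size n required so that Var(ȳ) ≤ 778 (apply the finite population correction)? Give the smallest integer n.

Without fpc, n₀ = s²/D = 404000/778 = 519.2802.
With fpc, (1 − n/N)·s²/n ≤ D requires n ≥ n₀/(1 + n₀/N) = 519.2802/(1 + 519.2802/27830) = 509.7684.
Rounding up, n = 510.

510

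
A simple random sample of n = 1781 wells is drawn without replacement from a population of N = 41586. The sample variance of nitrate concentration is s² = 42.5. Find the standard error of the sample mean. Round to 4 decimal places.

0.1511

Under SRS without replacement, Var(ȳ) = (1 − f)·s²/n with f = n/N = 1781/41586 = 0.04282691.
Var(ȳ) = (1 − 0.04282691)·42.5/1781 = 0.95717309·0.023862998 = 0.02284102.
SE(ȳ) = √(0.02284102) = 0.1511.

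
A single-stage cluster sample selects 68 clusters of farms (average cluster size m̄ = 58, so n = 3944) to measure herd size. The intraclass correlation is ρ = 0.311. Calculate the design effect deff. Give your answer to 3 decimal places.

18.727

deff = 1 + (58 − 1)·0.311 = 1 + 17.727 = 18.727.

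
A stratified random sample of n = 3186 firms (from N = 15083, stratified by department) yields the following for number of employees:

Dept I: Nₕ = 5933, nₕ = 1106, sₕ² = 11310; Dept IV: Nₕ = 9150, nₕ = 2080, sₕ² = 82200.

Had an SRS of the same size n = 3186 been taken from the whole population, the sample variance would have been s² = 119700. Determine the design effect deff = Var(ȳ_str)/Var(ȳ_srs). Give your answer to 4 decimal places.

0.4226

Var(ȳ_str) = Σ Wₕ²(1−fₕ)sₕ²/nₕ with Wₕ = Nₕ/15083:
  Dept I: (5933/15083)²·(1−1106/5933)·11310/1106 = 1.2873115
  Dept IV: (9150/15083)²·(1−2080/9150)·82200/2080 = 11.237599
  → Var(ȳ_str) = 12.524911.
Var(ȳ_srs) = (1 − 3186/15083)·119700/3186 = 29.634534.
deff = 12.524911 / 29.634534 = 0.4226.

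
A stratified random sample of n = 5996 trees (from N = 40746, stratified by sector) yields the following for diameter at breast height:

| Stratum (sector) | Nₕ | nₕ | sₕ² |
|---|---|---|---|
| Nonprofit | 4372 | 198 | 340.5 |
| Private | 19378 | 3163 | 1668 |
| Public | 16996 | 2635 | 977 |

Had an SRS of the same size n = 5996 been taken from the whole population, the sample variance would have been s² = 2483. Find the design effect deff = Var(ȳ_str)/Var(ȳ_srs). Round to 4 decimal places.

0.4905

Var(ȳ_str) = Σ Wₕ²(1−fₕ)sₕ²/nₕ with Wₕ = Nₕ/40746:
  Nonprofit: (4372/40746)²·(1−198/4372)·340.5/198 = 0.018902296
  Private: (19378/40746)²·(1−3163/19378)·1668/3163 = 0.099805115
  Public: (16996/40746)²·(1−2635/16996)·977/2635 = 0.0545099
  → Var(ȳ_str) = 0.17321731.
Var(ȳ_srs) = (1 − 5996/40746)·2483/5996 = 0.35317091.
deff = 0.17321731 / 0.35317091 = 0.4905.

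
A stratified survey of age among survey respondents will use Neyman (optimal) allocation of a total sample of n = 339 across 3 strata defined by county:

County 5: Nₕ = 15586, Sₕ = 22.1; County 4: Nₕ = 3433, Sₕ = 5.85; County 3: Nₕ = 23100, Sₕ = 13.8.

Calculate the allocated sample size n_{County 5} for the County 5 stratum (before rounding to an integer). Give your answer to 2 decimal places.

170.89

Neyman allocation: nₕ = n·NₕSₕ / Σⱼ NⱼSⱼ.
Σ NⱼSⱼ = 15586·22.1 + 3433·5.85 + 23100·13.8 = 683313.65.
n_{County 5} = 339·15586·22.1 / 683313.65 = 170.89.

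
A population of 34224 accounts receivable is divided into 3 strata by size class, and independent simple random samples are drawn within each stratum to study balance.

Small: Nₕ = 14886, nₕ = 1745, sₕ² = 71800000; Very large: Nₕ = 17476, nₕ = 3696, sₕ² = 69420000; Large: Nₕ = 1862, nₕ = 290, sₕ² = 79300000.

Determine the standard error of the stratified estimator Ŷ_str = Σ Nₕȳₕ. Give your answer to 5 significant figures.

3.6568 × 10^6

Var(Ŷ_str) = Σₕ Nₕ²(1 − fₕ)sₕ²/nₕ.
Small: 14886²·(1 − 1745/14886)·71800000/1745 = 8.0488798 × 10^12.
Very large: 17476²·(1 − 3696/17476)·69420000/3696 = 4.5231803 × 10^12.
Large: 1862²·(1 − 290/1862)·79300000/290 = 8.004006 × 10^11.
Sum = 1.3372461 × 10^13.
SE = √(1.3372461 × 10^13) = 3.6568 × 10^6.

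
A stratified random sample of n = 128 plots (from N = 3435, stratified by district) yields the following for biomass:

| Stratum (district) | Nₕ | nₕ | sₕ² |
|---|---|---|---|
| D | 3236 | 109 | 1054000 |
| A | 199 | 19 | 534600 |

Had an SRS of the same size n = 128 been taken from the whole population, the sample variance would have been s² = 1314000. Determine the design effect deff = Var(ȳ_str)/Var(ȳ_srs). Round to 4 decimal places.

0.8477

Var(ȳ_str) = Σ Wₕ²(1−fₕ)sₕ²/nₕ with Wₕ = Nₕ/3435:
  D: (3236/3435)²·(1−109/3236)·1054000/109 = 8292.7204
  A: (199/3435)²·(1−19/199)·534600/19 = 85.417617
  → Var(ȳ_str) = 8378.138.
Var(ȳ_srs) = (1 − 128/3435)·1314000/128 = 9883.0922.
deff = 8378.138 / 9883.0922 = 0.8477.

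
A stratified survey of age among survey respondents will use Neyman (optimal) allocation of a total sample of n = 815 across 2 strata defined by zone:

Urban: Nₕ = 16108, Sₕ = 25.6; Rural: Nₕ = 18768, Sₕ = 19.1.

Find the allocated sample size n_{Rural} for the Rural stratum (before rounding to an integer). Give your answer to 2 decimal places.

379.01

Neyman allocation: nₕ = n·NₕSₕ / Σⱼ NⱼSⱼ.
Σ NⱼSⱼ = 16108·25.6 + 18768·19.1 = 770833.6.
n_{Rural} = 815·18768·19.1 / 770833.6 = 379.01.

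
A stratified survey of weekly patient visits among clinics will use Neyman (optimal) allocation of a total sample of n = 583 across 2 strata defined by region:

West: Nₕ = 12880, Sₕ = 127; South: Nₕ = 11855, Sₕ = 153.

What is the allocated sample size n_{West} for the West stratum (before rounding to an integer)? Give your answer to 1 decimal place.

276.5

Neyman allocation: nₕ = n·NₕSₕ / Σⱼ NⱼSⱼ.
Σ NⱼSⱼ = 12880·127 + 11855·153 = 3.449575 × 10^6.
n_{West} = 583·12880·127 / (3.449575 × 10^6) = 276.5.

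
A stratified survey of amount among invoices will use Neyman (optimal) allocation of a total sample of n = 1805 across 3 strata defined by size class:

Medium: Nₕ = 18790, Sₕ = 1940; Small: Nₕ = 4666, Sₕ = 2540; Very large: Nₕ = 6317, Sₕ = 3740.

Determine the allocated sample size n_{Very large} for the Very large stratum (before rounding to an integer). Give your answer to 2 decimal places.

Neyman allocation: nₕ = n·NₕSₕ / Σⱼ NⱼSⱼ.
Σ NⱼSⱼ = 18790·1940 + 4666·2540 + 6317·3740 = 7.192982 × 10^7.
n_{Very large} = 1805·6317·3740 / (7.192982 × 10^7) = 592.86.

592.86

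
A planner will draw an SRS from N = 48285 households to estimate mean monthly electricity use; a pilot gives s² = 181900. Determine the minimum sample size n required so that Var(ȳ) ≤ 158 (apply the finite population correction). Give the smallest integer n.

Without fpc, n₀ = s²/D = 181900/158 = 1151.2658.
With fpc, (1 − n/N)·s²/n ≤ D requires n ≥ n₀/(1 + n₀/N) = 1151.2658/(1 + 1151.2658/48285) = 1124.4553.
Rounding up, n = 1125.

1125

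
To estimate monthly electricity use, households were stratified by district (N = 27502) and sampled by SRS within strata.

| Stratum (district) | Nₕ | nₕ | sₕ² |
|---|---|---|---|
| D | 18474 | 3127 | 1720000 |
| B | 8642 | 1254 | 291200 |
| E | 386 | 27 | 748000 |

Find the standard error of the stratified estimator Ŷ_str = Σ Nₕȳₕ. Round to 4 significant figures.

417900

Var(Ŷ_str) = Σₕ Nₕ²(1 − fₕ)sₕ²/nₕ.
D: 18474²·(1 − 3127/18474)·1720000/3127 = 1.5594986 × 10^11.
B: 8642²·(1 − 1254/8642)·291200/1254 = 1.4826375 × 10^10.
E: 386²·(1 − 27/386)·748000/27 = 3.839013 × 10^9.
Sum = 1.7461525 × 10^11.
SE = √(1.7461525 × 10^11) = 417900.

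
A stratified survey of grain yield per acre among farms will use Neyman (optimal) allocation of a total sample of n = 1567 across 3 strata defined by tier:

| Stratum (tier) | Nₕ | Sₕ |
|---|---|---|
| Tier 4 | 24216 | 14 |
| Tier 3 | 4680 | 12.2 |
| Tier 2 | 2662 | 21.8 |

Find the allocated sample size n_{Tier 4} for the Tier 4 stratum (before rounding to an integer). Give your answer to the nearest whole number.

Neyman allocation: nₕ = n·NₕSₕ / Σⱼ NⱼSⱼ.
Σ NⱼSⱼ = 24216·14 + 4680·12.2 + 2662·21.8 = 454151.6.
n_{Tier 4} = 1567·24216·14 / 454151.6 = 1170.

1170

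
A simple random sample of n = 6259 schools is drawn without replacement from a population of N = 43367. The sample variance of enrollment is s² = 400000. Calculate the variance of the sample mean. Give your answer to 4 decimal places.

54.6844

Under SRS without replacement, Var(ȳ) = (1 − f)·s²/n with f = n/N = 6259/43367 = 0.14432633.
Var(ȳ) = (1 − 0.14432633)·400000/6259 = 0.85567367·63.907973 = 54.684369.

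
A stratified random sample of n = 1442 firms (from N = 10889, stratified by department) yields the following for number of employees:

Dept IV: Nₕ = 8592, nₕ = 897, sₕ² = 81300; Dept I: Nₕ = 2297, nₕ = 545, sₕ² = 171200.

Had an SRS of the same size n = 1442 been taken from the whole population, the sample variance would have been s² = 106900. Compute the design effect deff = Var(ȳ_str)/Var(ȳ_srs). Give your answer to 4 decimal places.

Var(ȳ_str) = Σ Wₕ²(1−fₕ)sₕ²/nₕ with Wₕ = Nₕ/10889:
  Dept IV: (8592/10889)²·(1−897/8592)·81300/897 = 50.538809
  Dept I: (2297/10889)²·(1−545/2297)·171200/545 = 10.661698
  → Var(ȳ_str) = 61.200507.
Var(ȳ_srs) = (1 − 1442/10889)·106900/1442 = 64.315902.
deff = 61.200507 / 64.315902 = 0.9516.

0.9516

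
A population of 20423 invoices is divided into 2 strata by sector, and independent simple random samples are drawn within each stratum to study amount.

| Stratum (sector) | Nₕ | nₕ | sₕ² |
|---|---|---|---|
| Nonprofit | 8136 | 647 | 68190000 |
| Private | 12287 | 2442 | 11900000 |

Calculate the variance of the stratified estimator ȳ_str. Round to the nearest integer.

Var(ȳ_str) = Σₕ Wₕ²(1 − fₕ)sₕ²/nₕ with Wₕ = Nₕ/N, N = 20423.
Nonprofit: Wₕ = 0.39837438; term = 0.39837438²·(1 − 0.07952311)·68190000/647 = 15396.149.
Private: Wₕ = 0.60162562; term = 0.60162562²·(1 − 0.19874664)·11900000/2442 = 1413.2657.
Sum = 16809.415.

16809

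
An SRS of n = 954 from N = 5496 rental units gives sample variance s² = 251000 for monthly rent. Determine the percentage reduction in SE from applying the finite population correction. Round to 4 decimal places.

f = n/N = 954/5496 = 0.17358079.
SE_no-fpc = √(s²/n) = 16.220442; SE_fpc = √((1−f)s²/n) = 14.745615.
Ratio = √(1−f) = 0.90907602. Reduction = 100·(1 − 0.90907602) = 9.0924%.

9.0924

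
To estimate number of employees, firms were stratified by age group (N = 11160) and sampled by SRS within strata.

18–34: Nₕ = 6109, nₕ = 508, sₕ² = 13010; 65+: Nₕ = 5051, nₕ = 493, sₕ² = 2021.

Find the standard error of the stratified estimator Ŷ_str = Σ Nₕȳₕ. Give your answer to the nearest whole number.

Var(Ŷ_str) = Σₕ Nₕ²(1 − fₕ)sₕ²/nₕ.
18–34: 6109²·(1 − 508/6109)·13010/508 = 8.7629288 × 10^8.
65+: 5051²·(1 − 493/5051)·2021/493 = 9.4378068 × 10^7.
Sum = 9.7067095 × 10^8.
SE = √(9.7067095 × 10^8) = 31156.

31156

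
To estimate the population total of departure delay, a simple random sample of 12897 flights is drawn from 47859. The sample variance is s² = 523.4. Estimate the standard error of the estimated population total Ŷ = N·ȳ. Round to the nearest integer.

Var(Ŷ) = N²·Var(ȳ) = N²·(1 − n/N)·s²/n.
f = 12897/47859 = 0.26947909; Var(ȳ) = 0.73052091·523.4/12897 = 0.029646789.
Var(Ŷ) = 47859² · 0.029646789 = 6.7905492 × 10^7.
SE(Ŷ) = √(6.7905492 × 10^7) = 8240.

8240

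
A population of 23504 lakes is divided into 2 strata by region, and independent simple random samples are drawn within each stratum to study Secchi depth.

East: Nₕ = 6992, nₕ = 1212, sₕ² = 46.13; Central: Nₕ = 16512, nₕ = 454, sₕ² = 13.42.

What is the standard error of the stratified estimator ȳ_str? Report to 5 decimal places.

Var(ȳ_str) = Σₕ Wₕ²(1 − fₕ)sₕ²/nₕ with Wₕ = Nₕ/N, N = 23504.
East: Wₕ = 0.29748128; term = 0.29748128²·(1 − 0.17334096)·46.13/1212 = 0.0027843674.
Central: Wₕ = 0.70251872; term = 0.70251872²·(1 − 0.02749516)·13.42/454 = 0.014187447.
Sum = 0.016971814.
SE = √(0.016971814) = 0.13028.

0.13028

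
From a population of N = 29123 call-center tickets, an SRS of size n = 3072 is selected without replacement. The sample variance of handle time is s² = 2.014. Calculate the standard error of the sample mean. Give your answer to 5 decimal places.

0.02422

Under SRS without replacement, Var(ȳ) = (1 − f)·s²/n with f = n/N = 3072/29123 = 0.10548364.
Var(ȳ) = (1 − 0.10548364)·2.014/3072 = 0.89451636·6.5559896 × 10^-4 = 5.8644399 × 10^-4.
SE(ȳ) = √(5.8644399 × 10^-4) = 0.02422.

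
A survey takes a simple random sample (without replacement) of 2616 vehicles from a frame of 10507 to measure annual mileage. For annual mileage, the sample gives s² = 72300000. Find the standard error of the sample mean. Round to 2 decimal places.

144.07

Under SRS without replacement, Var(ȳ) = (1 − f)·s²/n with f = n/N = 2616/10507 = 0.24897687.
Var(ȳ) = (1 − 0.24897687)·72300000/2616 = 0.75102313·27637.615 = 20756.488.
SE(ȳ) = √(20756.488) = 144.07.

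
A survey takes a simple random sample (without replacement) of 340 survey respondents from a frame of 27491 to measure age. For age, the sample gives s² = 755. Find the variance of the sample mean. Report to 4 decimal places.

Under SRS without replacement, Var(ȳ) = (1 − f)·s²/n with f = n/N = 340/27491 = 0.01236768.
Var(ȳ) = (1 − 0.01236768)·755/340 = 0.98763232·2.2205882 = 2.1931247.

2.1931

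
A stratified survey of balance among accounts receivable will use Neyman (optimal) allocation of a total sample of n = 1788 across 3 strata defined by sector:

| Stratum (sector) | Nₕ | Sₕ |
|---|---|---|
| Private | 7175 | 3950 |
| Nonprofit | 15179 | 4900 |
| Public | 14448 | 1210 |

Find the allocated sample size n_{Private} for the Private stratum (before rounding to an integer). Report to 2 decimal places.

Neyman allocation: nₕ = n·NₕSₕ / Σⱼ NⱼSⱼ.
Σ NⱼSⱼ = 7175·3950 + 15179·4900 + 14448·1210 = 1.2020043 × 10^8.
n_{Private} = 1788·7175·3950 / (1.2020043 × 10^8) = 421.58.

421.58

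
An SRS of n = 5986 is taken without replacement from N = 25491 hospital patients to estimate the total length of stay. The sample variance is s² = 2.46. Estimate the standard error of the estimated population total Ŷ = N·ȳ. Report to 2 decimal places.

452.03

Var(Ŷ) = N²·Var(ȳ) = N²·(1 − n/N)·s²/n.
f = 5986/25491 = 0.23482798; Var(ȳ) = 0.76517202·2.46/5986 = 3.1445426 × 10^-4.
Var(Ŷ) = 25491² · (3.1445426 × 10^-4) = 204329.57.
SE(Ŷ) = √(204329.57) = 452.03.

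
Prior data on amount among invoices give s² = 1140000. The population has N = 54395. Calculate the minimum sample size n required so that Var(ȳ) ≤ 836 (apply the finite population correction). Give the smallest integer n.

Without fpc, n₀ = s²/D = 1140000/836 = 1363.6364.
With fpc, (1 − n/N)·s²/n ≤ D requires n ≥ n₀/(1 + n₀/N) = 1363.6364/(1 + 1363.6364/54395) = 1330.2872.
Rounding up, n = 1331.

1331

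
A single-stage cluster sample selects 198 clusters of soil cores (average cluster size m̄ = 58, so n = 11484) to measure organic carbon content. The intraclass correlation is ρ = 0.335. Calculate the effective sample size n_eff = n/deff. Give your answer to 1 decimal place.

571.5

deff = 1 + (58 − 1)·0.335 = 1 + 19.095 = 20.095.
n_eff = 11484 / 20.095 = 571.5.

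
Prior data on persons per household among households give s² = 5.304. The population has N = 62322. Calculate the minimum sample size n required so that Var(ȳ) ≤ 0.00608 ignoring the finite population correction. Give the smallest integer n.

Without fpc, n₀ = s²/D = 5.304/0.00608 = 872.3684.
Rounding up, n = 873.

873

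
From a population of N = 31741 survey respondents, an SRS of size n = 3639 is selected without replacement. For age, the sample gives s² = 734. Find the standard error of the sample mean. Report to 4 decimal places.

Under SRS without replacement, Var(ȳ) = (1 − f)·s²/n with f = n/N = 3639/31741 = 0.11464667.
Var(ȳ) = (1 − 0.11464667)·734/3639 = 0.88535333·0.20170376 = 0.1785791.
SE(ȳ) = √(0.1785791) = 0.4226.

0.4226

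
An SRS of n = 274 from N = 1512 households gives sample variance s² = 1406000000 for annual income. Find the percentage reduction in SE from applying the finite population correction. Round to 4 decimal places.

9.5134

f = n/N = 274/1512 = 0.18121693.
SE_no-fpc = √(s²/n) = 2265.2565; SE_fpc = √((1−f)s²/n) = 2049.7543.
Ratio = √(1−f) = 0.90486633. Reduction = 100·(1 − 0.90486633) = 9.5134%.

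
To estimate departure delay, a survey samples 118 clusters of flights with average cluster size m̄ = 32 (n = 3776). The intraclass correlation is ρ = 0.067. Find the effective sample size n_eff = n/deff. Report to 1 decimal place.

deff = 1 + (32 − 1)·0.067 = 1 + 2.077 = 3.077.
n_eff = 3776 / 3.077 = 1227.2.

1227.2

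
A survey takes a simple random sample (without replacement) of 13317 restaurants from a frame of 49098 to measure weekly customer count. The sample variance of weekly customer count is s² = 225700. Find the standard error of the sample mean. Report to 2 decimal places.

Under SRS without replacement, Var(ȳ) = (1 − f)·s²/n with f = n/N = 13317/49098 = 0.27123304.
Var(ȳ) = (1 − 0.27123304)·225700/13317 = 0.72876696·16.948262 = 12.351333.
SE(ȳ) = √(12.351333) = 3.51.

3.51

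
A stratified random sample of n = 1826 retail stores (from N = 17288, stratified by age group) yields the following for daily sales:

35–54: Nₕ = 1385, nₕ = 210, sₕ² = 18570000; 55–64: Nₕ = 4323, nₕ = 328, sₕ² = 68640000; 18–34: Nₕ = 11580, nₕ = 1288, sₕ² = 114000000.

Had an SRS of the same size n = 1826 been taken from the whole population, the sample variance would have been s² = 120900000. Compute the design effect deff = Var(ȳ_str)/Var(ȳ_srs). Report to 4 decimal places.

Var(ȳ_str) = Σ Wₕ²(1−fₕ)sₕ²/nₕ with Wₕ = Nₕ/17288:
  35–54: (1385/17288)²·(1−210/1385)·18570000/210 = 481.49385
  55–64: (4323/17288)²·(1−328/4323)·68640000/328 = 12092.496
  18–34: (11580/17288)²·(1−1288/11580)·114000000/1288 = 35294.564
  → Var(ȳ_str) = 47868.554.
Var(ȳ_srs) = (1 − 1826/17288)·120900000/1826 = 59217.006.
deff = 47868.554 / 59217.006 = 0.8084.

0.8084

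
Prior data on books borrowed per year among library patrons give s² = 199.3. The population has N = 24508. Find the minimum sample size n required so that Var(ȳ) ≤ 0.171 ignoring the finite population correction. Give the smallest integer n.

1166

Without fpc, n₀ = s²/D = 199.3/0.171 = 1165.4971.
Rounding up, n = 1166.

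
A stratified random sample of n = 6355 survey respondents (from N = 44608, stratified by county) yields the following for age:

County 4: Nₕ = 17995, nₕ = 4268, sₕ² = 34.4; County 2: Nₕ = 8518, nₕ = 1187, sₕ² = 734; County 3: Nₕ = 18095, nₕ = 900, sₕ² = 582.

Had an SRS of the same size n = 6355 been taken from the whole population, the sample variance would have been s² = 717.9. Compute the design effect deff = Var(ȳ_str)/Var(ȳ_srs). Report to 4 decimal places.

Var(ȳ_str) = Σ Wₕ²(1−fₕ)sₕ²/nₕ with Wₕ = Nₕ/44608:
  County 4: (17995/44608)²·(1−4268/17995)·34.4/4268 = 0.0010005436
  County 2: (8518/44608)²·(1−1187/8518)·734/1187 = 0.019405315
  County 3: (18095/44608)²·(1−900/18095)·582/900 = 0.10111504
  → Var(ȳ_str) = 0.1215209.
Var(ȳ_srs) = (1 − 6355/44608)·717.9/6355 = 0.096872643.
deff = 0.1215209 / 0.096872643 = 1.2544.

1.2544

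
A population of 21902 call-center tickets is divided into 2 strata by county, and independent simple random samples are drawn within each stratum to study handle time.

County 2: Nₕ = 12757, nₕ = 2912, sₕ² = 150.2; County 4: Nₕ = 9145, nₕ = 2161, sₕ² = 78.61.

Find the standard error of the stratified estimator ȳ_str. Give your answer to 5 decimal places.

0.13545

Var(ȳ_str) = Σₕ Wₕ²(1 − fₕ)sₕ²/nₕ with Wₕ = Nₕ/N, N = 21902.
County 2: Wₕ = 0.58245822; term = 0.58245822²·(1 − 0.22826683)·150.2/2912 = 0.0135044.
County 4: Wₕ = 0.41754178; term = 0.41754178²·(1 − 0.23630399)·78.61/2161 = 0.0048433229.
Sum = 0.018347723.
SE = √(0.018347723) = 0.13545.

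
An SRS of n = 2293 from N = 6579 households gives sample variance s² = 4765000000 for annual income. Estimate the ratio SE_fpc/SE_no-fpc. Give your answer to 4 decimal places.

0.8071

f = n/N = 2293/6579 = 0.34853321.
SE_no-fpc = √(s²/n) = 1441.5491; SE_fpc = √((1−f)s²/n) = 1163.5246.
Ratio = √(1−f) = 0.80713493.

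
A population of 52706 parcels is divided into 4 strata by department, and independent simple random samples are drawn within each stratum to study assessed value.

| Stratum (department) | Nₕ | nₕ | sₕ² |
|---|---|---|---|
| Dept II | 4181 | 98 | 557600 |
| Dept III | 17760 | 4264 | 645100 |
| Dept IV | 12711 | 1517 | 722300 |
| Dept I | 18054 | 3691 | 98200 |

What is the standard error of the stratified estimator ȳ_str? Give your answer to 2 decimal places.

8.65

Var(ȳ_str) = Σₕ Wₕ²(1 − fₕ)sₕ²/nₕ with Wₕ = Nₕ/N, N = 52706.
Dept II: Wₕ = 0.07932683; term = 0.07932683²·(1 − 0.02343937)·557600/98 = 34.965208.
Dept III: Wₕ = 0.33696353; term = 0.33696353²·(1 − 0.24009009)·645100/4264 = 13.053824.
Dept IV: Wₕ = 0.24116799; term = 0.24116799²·(1 − 0.11934545)·722300/1517 = 24.388042.
Dept I: Wₕ = 0.34254165; term = 0.34254165²·(1 − 0.20444223)·98200/3691 = 2.4835101.
Sum = 74.890584.
SE = √(74.890584) = 8.65.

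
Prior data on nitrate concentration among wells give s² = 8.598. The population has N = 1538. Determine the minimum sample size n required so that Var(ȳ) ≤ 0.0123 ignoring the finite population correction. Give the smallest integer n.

Without fpc, n₀ = s²/D = 8.598/0.0123 = 699.0244.
Rounding up, n = 700.

700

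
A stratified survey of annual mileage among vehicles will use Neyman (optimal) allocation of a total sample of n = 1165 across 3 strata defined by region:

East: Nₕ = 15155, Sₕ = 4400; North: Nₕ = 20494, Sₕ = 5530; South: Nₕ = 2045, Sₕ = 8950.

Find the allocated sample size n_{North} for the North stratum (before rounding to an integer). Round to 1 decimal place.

Neyman allocation: nₕ = n·NₕSₕ / Σⱼ NⱼSⱼ.
Σ NⱼSⱼ = 15155·4400 + 20494·5530 + 2045·8950 = 1.9831657 × 10^8.
n_{North} = 1165·20494·5530 / (1.9831657 × 10^8) = 665.8.

665.8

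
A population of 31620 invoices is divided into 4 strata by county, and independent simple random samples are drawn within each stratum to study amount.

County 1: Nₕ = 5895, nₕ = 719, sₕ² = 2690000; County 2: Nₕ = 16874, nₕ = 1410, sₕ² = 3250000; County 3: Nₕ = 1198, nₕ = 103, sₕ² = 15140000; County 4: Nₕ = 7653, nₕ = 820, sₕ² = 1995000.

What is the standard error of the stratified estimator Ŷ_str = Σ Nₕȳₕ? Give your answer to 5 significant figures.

1.0177 × 10^6

Var(Ŷ_str) = Σₕ Nₕ²(1 − fₕ)sₕ²/nₕ.
County 1: 5895²·(1 − 719/5895)·2690000/719 = 1.1415672 × 10^11.
County 2: 16874²·(1 − 1410/16874)·3250000/1410 = 6.0145638 × 10^11.
County 3: 1198²·(1 − 103/1198)·15140000/103 = 1.9282333 × 10^11.
County 4: 7653²·(1 − 820/7653)·1995000/820 = 1.2722492 × 10^11.
Sum = 1.0356614 × 10^12.
SE = √(1.0356614 × 10^12) = 1.0177 × 10^6.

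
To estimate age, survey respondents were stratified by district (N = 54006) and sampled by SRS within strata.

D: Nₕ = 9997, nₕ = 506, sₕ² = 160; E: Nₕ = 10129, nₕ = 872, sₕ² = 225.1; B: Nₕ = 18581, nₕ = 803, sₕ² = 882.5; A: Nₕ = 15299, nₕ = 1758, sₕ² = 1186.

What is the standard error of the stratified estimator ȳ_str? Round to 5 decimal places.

0.43701

Var(ȳ_str) = Σₕ Wₕ²(1 − fₕ)sₕ²/nₕ with Wₕ = Nₕ/N, N = 54006.
D: Wₕ = 0.18510906; term = 0.18510906²·(1 − 0.05061518)·160/506 = 0.010286488.
E: Wₕ = 0.18755323; term = 0.18755323²·(1 − 0.08608945)·225.1/872 = 0.0082987335.
B: Wₕ = 0.34405436; term = 0.34405436²·(1 − 0.04321619)·882.5/803 = 0.1244707.
A: Wₕ = 0.28328334; term = 0.28328334²·(1 − 0.11490947)·1186/1758 = 0.047917657.
Sum = 0.19097358.
SE = √(0.19097358) = 0.43701.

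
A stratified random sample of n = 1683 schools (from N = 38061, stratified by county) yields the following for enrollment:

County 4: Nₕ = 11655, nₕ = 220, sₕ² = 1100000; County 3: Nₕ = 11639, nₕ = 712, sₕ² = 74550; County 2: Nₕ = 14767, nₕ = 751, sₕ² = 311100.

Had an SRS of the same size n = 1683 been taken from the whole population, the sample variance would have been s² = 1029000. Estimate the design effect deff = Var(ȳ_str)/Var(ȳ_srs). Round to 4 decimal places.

0.9042

Var(ȳ_str) = Σ Wₕ²(1−fₕ)sₕ²/nₕ with Wₕ = Nₕ/38061:
  County 4: (11655/38061)²·(1−220/11655)·1100000/220 = 460.00024
  County 3: (11639/38061)²·(1−712/11639)·74550/712 = 9.1922934
  County 2: (14767/38061)²·(1−751/14767)·311100/751 = 59.185599
  → Var(ȳ_str) = 528.37813.
Var(ȳ_srs) = (1 − 1683/38061)·1029000/1683 = 584.37265.
deff = 528.37813 / 584.37265 = 0.9042.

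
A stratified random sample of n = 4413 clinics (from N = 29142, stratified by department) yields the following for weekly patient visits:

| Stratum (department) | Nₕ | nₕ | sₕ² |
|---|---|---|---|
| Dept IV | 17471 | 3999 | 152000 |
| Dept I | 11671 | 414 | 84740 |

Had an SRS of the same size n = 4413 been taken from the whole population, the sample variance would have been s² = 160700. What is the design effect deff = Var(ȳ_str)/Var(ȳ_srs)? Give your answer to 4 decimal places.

Var(ȳ_str) = Σ Wₕ²(1−fₕ)sₕ²/nₕ with Wₕ = Nₕ/29142:
  Dept IV: (17471/29142)²·(1−3999/17471)·152000/3999 = 10.534243
  Dept I: (11671/29142)²·(1−414/11671)·84740/414 = 31.665048
  → Var(ȳ_str) = 42.199291.
Var(ȳ_srs) = (1 − 4413/29142)·160700/4413 = 30.900759.
deff = 42.199291 / 30.900759 = 1.3656.

1.3656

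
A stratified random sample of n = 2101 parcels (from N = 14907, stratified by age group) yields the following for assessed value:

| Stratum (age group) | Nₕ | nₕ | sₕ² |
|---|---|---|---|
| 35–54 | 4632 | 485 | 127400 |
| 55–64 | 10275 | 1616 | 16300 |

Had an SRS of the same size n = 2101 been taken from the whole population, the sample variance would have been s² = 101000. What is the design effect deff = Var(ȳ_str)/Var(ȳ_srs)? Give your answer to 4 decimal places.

0.6476

Var(ȳ_str) = Σ Wₕ²(1−fₕ)sₕ²/nₕ with Wₕ = Nₕ/14907:
  35–54: (4632/14907)²·(1−485/4632)·127400/485 = 22.706478
  55–64: (10275/14907)²·(1−1616/10275)·16300/1616 = 4.0384556
  → Var(ȳ_str) = 26.744934.
Var(ȳ_srs) = (1 − 2101/14907)·101000/2101 = 41.297006.
deff = 26.744934 / 41.297006 = 0.6476.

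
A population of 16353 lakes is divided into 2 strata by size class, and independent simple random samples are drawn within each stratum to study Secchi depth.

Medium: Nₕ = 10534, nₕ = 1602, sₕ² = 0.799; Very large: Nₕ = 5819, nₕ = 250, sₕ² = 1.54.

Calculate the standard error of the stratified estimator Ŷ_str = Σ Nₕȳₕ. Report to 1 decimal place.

Var(Ŷ_str) = Σₕ Nₕ²(1 − fₕ)sₕ²/nₕ.
Medium: 10534²·(1 − 1602/10534)·0.799/1602 = 46927.379.
Very large: 5819²·(1 − 250/5819)·1.54/250 = 199621.03.
Sum = 246548.41.
SE = √(246548.41) = 496.5.

496.5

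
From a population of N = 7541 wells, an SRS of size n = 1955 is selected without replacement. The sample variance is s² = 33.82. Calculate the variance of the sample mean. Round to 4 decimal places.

0.0128

Under SRS without replacement, Var(ȳ) = (1 − f)·s²/n with f = n/N = 1955/7541 = 0.25924944.
Var(ȳ) = (1 − 0.25924944)·33.82/1955 = 0.74075056·0.017299233 = 0.012814416.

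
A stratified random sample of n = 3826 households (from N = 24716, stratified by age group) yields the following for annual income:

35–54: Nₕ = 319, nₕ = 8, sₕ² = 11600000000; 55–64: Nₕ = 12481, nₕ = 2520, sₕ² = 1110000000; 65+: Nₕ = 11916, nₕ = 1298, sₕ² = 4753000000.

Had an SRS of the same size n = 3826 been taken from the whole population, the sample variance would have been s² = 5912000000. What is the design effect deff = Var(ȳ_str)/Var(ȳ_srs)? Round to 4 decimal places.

Var(ȳ_str) = Σ Wₕ²(1−fₕ)sₕ²/nₕ with Wₕ = Nₕ/24716:
  35–54: (319/24716)²·(1−8/319)·11600000000/8 = 235484.7
  55–64: (12481/24716)²·(1−2520/12481)·1110000000/2520 = 89643.414
  65+: (11916/24716)²·(1−1298/11916)·4753000000/1298 = 758420.33
  → Var(ȳ_str) = 1.0835484 × 10^6.
Var(ȳ_srs) = (1 − 3826/24716)·5912000000/3826 = 1.3060197 × 10^6.
deff = (1.0835484 × 10^6) / (1.3060197 × 10^6) = 0.8297.

0.8297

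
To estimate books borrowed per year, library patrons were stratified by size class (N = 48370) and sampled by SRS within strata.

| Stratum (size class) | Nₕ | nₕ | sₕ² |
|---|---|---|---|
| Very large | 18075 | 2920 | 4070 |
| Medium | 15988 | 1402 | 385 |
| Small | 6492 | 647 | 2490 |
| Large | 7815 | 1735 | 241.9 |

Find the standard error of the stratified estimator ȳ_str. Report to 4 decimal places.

0.5058

Var(ȳ_str) = Σₕ Wₕ²(1 − fₕ)sₕ²/nₕ with Wₕ = Nₕ/N, N = 48370.
Very large: Wₕ = 0.37368203; term = 0.37368203²·(1 − 0.16154910)·4070/2920 = 0.16319003.
Medium: Wₕ = 0.33053546; term = 0.33053546²·(1 − 0.08769077)·385/1402 = 0.027371014.
Small: Wₕ = 0.13421542; term = 0.13421542²·(1 − 0.09966112)·2490/647 = 0.062417435.
Large: Wₕ = 0.16156709; term = 0.16156709²·(1 − 0.22200896)·241.9/1735 = 0.0028315014.
Sum = 0.25580998.
SE = √(0.25580998) = 0.5058.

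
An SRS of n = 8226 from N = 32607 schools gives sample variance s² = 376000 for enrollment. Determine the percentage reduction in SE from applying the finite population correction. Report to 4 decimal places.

13.5290

f = n/N = 8226/32607 = 0.25227712.
SE_no-fpc = √(s²/n) = 6.7608231; SE_fpc = √((1−f)s²/n) = 5.8461493.
Ratio = √(1−f) = 0.86470971. Reduction = 100·(1 − 0.86470971) = 13.5290%.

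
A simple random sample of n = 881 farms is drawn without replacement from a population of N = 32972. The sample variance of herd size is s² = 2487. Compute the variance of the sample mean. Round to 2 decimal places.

Under SRS without replacement, Var(ȳ) = (1 − f)·s²/n with f = n/N = 881/32972 = 0.02671964.
Var(ȳ) = (1 − 0.02671964)·2487/881 = 0.97328036·2.8229285 = 2.7475009.

2.75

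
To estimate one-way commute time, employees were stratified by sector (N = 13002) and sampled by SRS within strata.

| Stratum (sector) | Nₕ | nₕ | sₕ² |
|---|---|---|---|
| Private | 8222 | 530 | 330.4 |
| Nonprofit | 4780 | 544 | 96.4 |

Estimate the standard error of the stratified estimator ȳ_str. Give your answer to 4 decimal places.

Var(ȳ_str) = Σₕ Wₕ²(1 − fₕ)sₕ²/nₕ with Wₕ = Nₕ/N, N = 13002.
Private: Wₕ = 0.63236425; term = 0.63236425²·(1 − 0.06446120)·330.4/530 = 0.23321721.
Nonprofit: Wₕ = 0.36763575; term = 0.36763575²·(1 − 0.11380753)·96.4/544 = 0.021224705.
Sum = 0.25444192.
SE = √(0.25444192) = 0.5044.

0.5044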